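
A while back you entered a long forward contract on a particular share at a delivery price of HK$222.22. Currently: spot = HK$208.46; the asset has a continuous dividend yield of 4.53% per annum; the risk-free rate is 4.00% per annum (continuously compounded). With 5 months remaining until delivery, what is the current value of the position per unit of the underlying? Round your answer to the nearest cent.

-HK$13.98

Current fair forward for the remaining 5 months: F = S·e^((r − q)·T), (r − q) = 0.0400 − 0.0453 = -0.0053
F = 208.46 · e^(-0.0053 × 5/12) = 208.46 × 0.997794 = 208.0001
Value of long forward = (F − K)·e^(−rT) = (208.0001 − 222.22) · e^(−0.0400·5/12)
= -14.2199 × 0.983471 = -13.98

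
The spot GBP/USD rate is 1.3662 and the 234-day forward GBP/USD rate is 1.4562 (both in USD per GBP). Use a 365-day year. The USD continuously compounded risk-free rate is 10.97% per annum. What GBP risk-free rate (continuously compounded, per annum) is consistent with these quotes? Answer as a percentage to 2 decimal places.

F = S·e^((r_USD − r_GBP)T) ⇒ r_GBP = r_USD − ln(F/S)/T
ln(1.4562/1.3662) = 0.063797; /(234/365) = 0.099512
r_GBP = 0.1097 − 0.099512 = 0.010188
r_GBP = 1.02%

1.02%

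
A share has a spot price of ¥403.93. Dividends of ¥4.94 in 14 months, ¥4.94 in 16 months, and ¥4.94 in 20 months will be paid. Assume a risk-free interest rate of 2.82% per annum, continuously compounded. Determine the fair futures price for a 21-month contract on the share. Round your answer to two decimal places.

PV(dividends) I = 4.94·e^(−0.0282·14/12) + 4.94·e^(−0.0282·16/12) + 4.94·e^(−0.0282·20/12)
I = 4.7801 + 4.7577 + 4.7132 = 14.2510
F = (S − I)·e^(rT) = (403.93 − 14.2510) · e^(0.0282·21/12)
= 389.6790 · e^0.049350 = 389.6790 × 1.050588 = ¥409.39

¥409.39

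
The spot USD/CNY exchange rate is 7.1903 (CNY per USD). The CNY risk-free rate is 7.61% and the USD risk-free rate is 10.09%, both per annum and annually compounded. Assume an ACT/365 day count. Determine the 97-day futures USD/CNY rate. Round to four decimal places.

7.1469

By covered interest parity, F = S · (1+r_CNY)^T / (1+r_USD)^T
= 7.1903 × 1.019682 / 1.025875 = 7.1903 × 0.993963
F = 7.1469 CNY per USD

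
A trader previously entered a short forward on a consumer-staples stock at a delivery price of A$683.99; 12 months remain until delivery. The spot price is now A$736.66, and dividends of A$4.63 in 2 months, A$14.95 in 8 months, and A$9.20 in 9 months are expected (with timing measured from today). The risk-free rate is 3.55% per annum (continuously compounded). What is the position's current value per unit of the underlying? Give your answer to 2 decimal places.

PV(remaining dividends) I = 4.63·e^(−0.0355·2/12) + 14.95·e^(−0.0355·8/12) + 9.20·e^(−0.0355·9/12) = 28.1613
Current forward F = (S − I)·e^(rT) = (736.66 − 28.1613)·e^(0.0355·12/12) = 708.4987 × 1.036138 = 734.1024
Value (long) = (F − K)·e^(−rT) = (734.1024 − 683.99) × 0.965123 = 48.3646
Short position value = −(long value) = -A$48.36

-A$48.36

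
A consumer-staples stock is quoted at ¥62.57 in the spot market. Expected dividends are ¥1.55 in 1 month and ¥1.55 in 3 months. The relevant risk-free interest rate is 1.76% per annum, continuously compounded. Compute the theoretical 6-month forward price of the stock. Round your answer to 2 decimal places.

PV(dividends) I = 1.55·e^(−0.0176·1/12) + 1.55·e^(−0.0176·3/12)
I = 1.5477 + 1.5432 = 3.0909
F = (S − I)·e^(rT) = (62.57 − 3.0909) · e^(0.0176·6/12)
= 59.4791 · e^0.008800 = 59.4791 × 1.008839 = ¥60.00

¥60.00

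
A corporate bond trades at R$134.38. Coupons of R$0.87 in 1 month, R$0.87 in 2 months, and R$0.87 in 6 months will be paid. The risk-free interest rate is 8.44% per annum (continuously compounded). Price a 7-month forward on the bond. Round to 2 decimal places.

R$138.48

PV(coupons) I = 0.87·e^(−0.0844·1/12) + 0.87·e^(−0.0844·2/12) + 0.87·e^(−0.0844·6/12)
I = 0.8639 + 0.8578 + 0.8340 = 2.5557
F = (S − I)·e^(rT) = (134.38 − 2.5557) · e^(0.0844·7/12)
= 131.8243 · e^0.049233 = 131.8243 × 1.050465 = R$138.48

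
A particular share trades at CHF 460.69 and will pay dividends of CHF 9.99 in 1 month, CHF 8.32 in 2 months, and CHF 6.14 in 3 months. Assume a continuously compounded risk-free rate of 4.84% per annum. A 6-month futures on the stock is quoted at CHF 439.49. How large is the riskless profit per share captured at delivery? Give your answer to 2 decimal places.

CHF 7.62 per share

PV(dividends) I = 9.99·e^(−0.0484·1/12) + 8.32·e^(−0.0484·2/12) + 6.14·e^(−0.0484·3/12) = 24.2691
Fair futures F* = (S − I)·e^(rT) = (460.69 − 24.2691)·e^0.024200 = 436.4209 × 1.024495 = 447.1110
Market CHF 439.49 < fair 447.1110: forward underpriced → reverse cash-and-carry (short the stock, invest proceeds at r, pay the dividends, go long the forward).
Profit at T = |F_mkt − F*| = |439.49 − 447.1110| = CHF 7.62 per share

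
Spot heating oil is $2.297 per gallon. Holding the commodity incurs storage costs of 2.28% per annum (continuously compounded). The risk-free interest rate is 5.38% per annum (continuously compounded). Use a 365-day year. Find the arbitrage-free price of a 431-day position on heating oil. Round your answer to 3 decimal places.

Net carry = r + u − y = 0.0538 + 0.0228 − 0.0000 = 0.0766
F = S·e^((r+u−y)T) = 2.297 · e^(0.0766 × 431/365) = 2.297 · e^0.090451
= 2.297 × 1.094668 = $2.514 per gallon

$2.514 per gallon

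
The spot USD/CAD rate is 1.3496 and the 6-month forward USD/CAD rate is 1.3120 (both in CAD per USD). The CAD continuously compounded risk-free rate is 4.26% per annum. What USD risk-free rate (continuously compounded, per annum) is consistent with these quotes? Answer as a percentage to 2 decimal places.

9.91%

F = S·e^((r_CAD − r_USD)T) ⇒ r_USD = r_CAD − ln(F/S)/T
ln(1.3120/1.3496) = -0.028256; /(6/12) = -0.056512
r_USD = 0.0426 + 0.056512 = 0.099112
r_USD = 9.91%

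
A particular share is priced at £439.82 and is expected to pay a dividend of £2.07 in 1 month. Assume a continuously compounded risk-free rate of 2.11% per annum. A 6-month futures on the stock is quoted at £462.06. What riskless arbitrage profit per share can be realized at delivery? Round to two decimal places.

£19.66 per share

PV(dividends) I = 2.07·e^(−0.0211·1/12) = 2.0664
Fair futures F* = (S − I)·e^(rT) = (439.82 − 2.0664)·e^0.010550 = 437.7536 × 1.010606 = 442.3964
Market £462.06 > fair 442.3964: forward overpriced → cash-and-carry (borrow at r, buy the stock and collect the dividends, short the forward).
Profit at T = |F_mkt − F*| = |462.06 − 442.3964| = £19.66 per share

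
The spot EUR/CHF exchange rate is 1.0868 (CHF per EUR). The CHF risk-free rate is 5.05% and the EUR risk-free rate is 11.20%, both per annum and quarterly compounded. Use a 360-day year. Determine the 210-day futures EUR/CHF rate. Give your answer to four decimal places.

By covered interest parity, F = S · (1+r_CHF/4)^(4T) / (1+r_EUR/4)^(4T)
= 1.0868 × 1.029707 / 1.066557 = 1.0868 × 0.965450
F = 1.0493 CHF per EUR

1.0493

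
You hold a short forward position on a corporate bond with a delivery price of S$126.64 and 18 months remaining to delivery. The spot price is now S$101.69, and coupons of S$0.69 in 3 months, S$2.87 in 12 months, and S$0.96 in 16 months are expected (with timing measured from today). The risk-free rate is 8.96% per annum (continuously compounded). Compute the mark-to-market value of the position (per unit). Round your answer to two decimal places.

S$13.17

PV(remaining coupons) I = 0.69·e^(−0.0896·3/12) + 2.87·e^(−0.0896·12/12) + 0.96·e^(−0.0896·16/12) = 4.1506
Current forward F = (S − I)·e^(rT) = (101.69 − 4.1506)·e^(0.0896·18/12) = 97.5394 × 1.143850 = 111.5704
Value (long) = (F − K)·e^(−rT) = (111.5704 − 126.64) × 0.874240 = -13.1744
Short position value = −(long value) = S$13.17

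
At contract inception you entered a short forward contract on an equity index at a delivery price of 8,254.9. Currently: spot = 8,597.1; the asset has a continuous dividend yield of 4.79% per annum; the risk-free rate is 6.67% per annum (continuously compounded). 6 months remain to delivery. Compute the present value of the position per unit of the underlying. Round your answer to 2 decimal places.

Current fair forward for the remaining 6 months: F = S·e^((r − q)·T), (r − q) = 0.0667 − 0.0479 = 0.0188
F = 8597.1 · e^(0.0188 × 6/12) = 8597.1 × 1.00944432 = 8678.2938
Value of long forward = (F − K)·e^(−rT) = (8678.2938 − 8254.9) · e^(−0.0667·6/12)
= 423.3938 × 0.96719998 = 409.51
Short position value = −(long value) = -409.51

-409.51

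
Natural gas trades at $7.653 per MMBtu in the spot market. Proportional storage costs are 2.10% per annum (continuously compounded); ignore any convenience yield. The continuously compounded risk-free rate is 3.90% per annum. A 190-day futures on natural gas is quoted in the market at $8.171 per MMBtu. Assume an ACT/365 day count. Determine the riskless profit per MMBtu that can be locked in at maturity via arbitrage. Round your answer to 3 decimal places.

Fair futures: F* = S·e^(carry·T), with carry = (r + u) = 0.0390 + 0.0210 = 0.0600
F* = 7.653 · e^(0.0600 × 190/365) = 7.653 · e^0.031233 = 7.653 × 1.031726 = $7.8958
Market $8.171 > fair $7.8958: forward overpriced → cash-and-carry (buy spot, short the forward).
At maturity, profit = |F_mkt − F*| = |8.171 − 7.8958| = $0.275 per MMBtu

$0.275 per MMBtu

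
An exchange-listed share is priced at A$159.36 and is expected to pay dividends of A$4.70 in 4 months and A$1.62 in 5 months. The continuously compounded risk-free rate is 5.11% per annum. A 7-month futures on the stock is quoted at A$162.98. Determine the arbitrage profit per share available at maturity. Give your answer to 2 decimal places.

PV(dividends) I = 4.70·e^(−0.0511·4/12) + 1.62·e^(−0.0511·5/12) = 6.2065
Fair futures F* = (S − I)·e^(rT) = (159.36 − 6.2065)·e^0.029808 = 153.1535 × 1.030257 = 157.7875
Market A$162.98 > fair 157.7875: forward overpriced → cash-and-carry (borrow at r, buy the stock and collect the dividends, short the forward).
Profit at T = |F_mkt − F*| = |162.98 − 157.7875| = A$5.19 per share

A$5.19 per share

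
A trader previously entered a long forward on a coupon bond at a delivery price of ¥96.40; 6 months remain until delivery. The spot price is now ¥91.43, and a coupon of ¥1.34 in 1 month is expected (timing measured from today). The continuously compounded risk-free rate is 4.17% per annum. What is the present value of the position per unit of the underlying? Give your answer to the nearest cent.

PV(remaining coupons) I = 1.34·e^(−0.0417·1/12) = 1.3354
Current forward F = (S − I)·e^(rT) = (91.43 − 1.3354)·e^(0.0417·6/12) = 90.0946 × 1.021069 = 91.9928
Value (long) = (F − K)·e^(−rT) = (91.9928 − 96.40) × 0.979366 = -4.3163
Value = -¥4.32

-¥4.32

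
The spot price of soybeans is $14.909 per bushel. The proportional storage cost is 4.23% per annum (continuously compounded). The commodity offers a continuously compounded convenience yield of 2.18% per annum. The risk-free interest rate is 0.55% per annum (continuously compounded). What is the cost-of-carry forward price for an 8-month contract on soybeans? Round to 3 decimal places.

$15.170 per bushel

Net carry = r + u − y = 0.0055 + 0.0423 − 0.0218 = 0.0260
F = S·e^((r+u−y)T) = 14.909 · e^(0.0260 × 8/12) = 14.909 · e^0.017333
= 14.909 × 1.017484 = $15.170 per bushel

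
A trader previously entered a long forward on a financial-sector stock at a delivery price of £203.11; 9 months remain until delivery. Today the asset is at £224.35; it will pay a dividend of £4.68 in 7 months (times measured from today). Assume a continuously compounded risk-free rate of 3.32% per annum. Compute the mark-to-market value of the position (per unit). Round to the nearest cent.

£21.64

PV(remaining dividends) I = 4.68·e^(−0.0332·7/12) = 4.5902
Current forward F = (S − I)·e^(rT) = (224.35 − 4.5902)·e^(0.0332·9/12) = 219.7598 × 1.025213 = 225.3006
Value (long) = (F − K)·e^(−rT) = (225.3006 − 203.11) × 0.975407 = 21.6449
Value = £21.64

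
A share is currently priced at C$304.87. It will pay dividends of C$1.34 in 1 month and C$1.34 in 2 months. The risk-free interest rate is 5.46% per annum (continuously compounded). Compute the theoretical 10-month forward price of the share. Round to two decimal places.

C$316.28

PV(dividends) I = 1.34·e^(−0.0546·1/12) + 1.34·e^(−0.0546·2/12)
I = 1.3339 + 1.3279 = 2.6618
F = (S − I)·e^(rT) = (304.87 − 2.6618) · e^(0.0546·10/12)
= 302.2082 · e^0.045500 = 302.2082 × 1.046551 = C$316.28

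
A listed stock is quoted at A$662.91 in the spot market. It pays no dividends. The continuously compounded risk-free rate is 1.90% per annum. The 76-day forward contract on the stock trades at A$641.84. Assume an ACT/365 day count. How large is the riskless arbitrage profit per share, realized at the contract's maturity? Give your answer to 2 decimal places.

Fair forward: F* = S·e^(carry·T), with carry = r = 0.0190
F* = 662.91 · e^(0.0190 × 76/365) = 662.91 · e^0.003956 = 662.91 × 1.003964 = A$665.5378
Market A$641.84 < fair A$665.5378: forward underpriced → reverse cash-and-carry (short spot, go long the forward).
At maturity, profit = |F_mkt − F*| = |641.84 − 665.5378| = A$23.70 per share

A$23.70 per share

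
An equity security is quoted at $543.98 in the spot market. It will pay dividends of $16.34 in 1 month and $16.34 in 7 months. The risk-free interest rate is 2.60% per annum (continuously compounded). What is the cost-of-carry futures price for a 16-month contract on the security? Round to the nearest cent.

$529.63

PV(dividends) I = 16.34·e^(−0.0260·1/12) + 16.34·e^(−0.0260·7/12)
I = 16.3046 + 16.0940 = 32.3986
F = (S − I)·e^(rT) = (543.98 − 32.3986) · e^(0.0260·16/12)
= 511.5814 · e^0.034667 = 511.5814 × 1.035275 = $529.63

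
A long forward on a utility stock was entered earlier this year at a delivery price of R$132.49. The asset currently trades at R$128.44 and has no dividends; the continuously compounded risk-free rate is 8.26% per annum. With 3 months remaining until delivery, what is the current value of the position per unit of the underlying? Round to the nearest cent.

-R$1.34

Current fair forward for the remaining 3 months: F = S·e^(r·T), r = 0.0826
F = 128.44 · e^(0.0826 × 3/12) = 128.44 × 1.020865 = 131.1199
Value of long forward = (F − K)·e^(−rT) = (131.1199 − 132.49) · e^(−0.0826·3/12)
= -1.3701 × 0.979562 = -1.34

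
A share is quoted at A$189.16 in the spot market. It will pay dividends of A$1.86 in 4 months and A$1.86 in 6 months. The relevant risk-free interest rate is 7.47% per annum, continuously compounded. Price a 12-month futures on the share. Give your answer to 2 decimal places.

A$199.95

PV(dividends) I = 1.86·e^(−0.0747·4/12) + 1.86·e^(−0.0747·6/12)
I = 1.8143 + 1.7918 = 3.6061
F = (S − I)·e^(rT) = (189.16 − 3.6061) · e^(0.0747·12/12)
= 185.5539 · e^0.074700 = 185.5539 × 1.077561 = A$199.95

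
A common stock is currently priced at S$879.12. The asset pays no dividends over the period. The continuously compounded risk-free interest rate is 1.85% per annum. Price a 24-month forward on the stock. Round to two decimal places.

S$912.26

F = S·e^(rT) = 879.12 · e^(0.0185 × 24/12)
= 879.12 · e^0.037000 = 879.12 × 1.037693
F = S$912.26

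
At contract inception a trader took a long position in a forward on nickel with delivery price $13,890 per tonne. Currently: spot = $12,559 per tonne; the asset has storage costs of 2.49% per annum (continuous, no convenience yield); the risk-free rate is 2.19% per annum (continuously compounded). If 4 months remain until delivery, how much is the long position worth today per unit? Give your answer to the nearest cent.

Current fair forward for the remaining 4 months: F = S·e^((r + u)·T), (r + u) = 0.0219 + 0.0249 = 0.0468
F = 12559 · e^(0.0468 × 4/12) = 12559 × 1.01572232 = 12756.4566
Value of long forward = (F − K)·e^(−rT) = (12756.4566 − 13890) · e^(−0.0219·4/12)
= -1133.5434 × 0.99272658 = -1125.30

-$1125.30 per tonne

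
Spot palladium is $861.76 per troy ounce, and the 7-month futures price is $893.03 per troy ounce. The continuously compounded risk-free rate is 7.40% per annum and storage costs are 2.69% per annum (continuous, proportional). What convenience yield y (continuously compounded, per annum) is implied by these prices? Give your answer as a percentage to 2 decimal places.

F = S·e^((r+u−y)T) ⇒ (r+u−y) = ln(F/S)/T
ln(893.03/861.76) = 0.035643; /T ⇒ 0.061102
y = r + u − ln(F/S)/T = 0.0740 + 0.0269 − 0.061102 = 0.039798
y = 3.98%

3.98%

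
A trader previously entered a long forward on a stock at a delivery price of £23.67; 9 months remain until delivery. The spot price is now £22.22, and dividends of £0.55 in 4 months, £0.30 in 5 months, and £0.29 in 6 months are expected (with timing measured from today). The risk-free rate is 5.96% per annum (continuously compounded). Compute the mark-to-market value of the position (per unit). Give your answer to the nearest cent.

-£1.53

PV(remaining dividends) I = 0.55·e^(−0.0596·4/12) + 0.30·e^(−0.0596·5/12) + 0.29·e^(−0.0596·6/12) = 1.1133
Current forward F = (S − I)·e^(rT) = (22.22 − 1.1133)·e^(0.0596·9/12) = 21.1067 × 1.045714 = 22.0716
Value (long) = (F − K)·e^(−rT) = (22.0716 − 23.67) × 0.956284 = -1.5285
Value = -£1.53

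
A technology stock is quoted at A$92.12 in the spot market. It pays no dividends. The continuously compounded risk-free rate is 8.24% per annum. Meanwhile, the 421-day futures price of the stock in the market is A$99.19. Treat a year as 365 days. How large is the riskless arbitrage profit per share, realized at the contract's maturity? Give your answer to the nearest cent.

A$2.11 per share

Fair futures: F* = S·e^(carry·T), with carry = r = 0.0824
F* = 92.12 · e^(0.0824 × 421/365) = 92.12 · e^0.095042 = 92.12 × 1.099705 = A$101.3048
Market A$99.19 < fair A$101.3048: forward underpriced → reverse cash-and-carry (short spot, go long the forward).
At maturity, profit = |F_mkt − F*| = |99.19 − 101.3048| = A$2.11 per share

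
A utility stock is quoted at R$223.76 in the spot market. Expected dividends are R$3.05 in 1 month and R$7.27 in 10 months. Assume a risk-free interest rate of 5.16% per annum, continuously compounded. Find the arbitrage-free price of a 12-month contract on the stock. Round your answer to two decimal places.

R$225.08

PV(dividends) I = 3.05·e^(−0.0516·1/12) + 7.27·e^(−0.0516·10/12)
I = 3.0369 + 6.9640 = 10.0009
F = (S − I)·e^(rT) = (223.76 − 10.0009) · e^(0.0516·12/12)
= 213.7591 · e^0.051600 = 213.7591 × 1.052954 = R$225.08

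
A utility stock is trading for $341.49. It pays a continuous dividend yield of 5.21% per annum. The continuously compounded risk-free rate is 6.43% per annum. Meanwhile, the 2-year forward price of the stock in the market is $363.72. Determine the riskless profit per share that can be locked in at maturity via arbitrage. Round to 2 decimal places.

$13.80 per share

Fair forward: F* = S·e^(carry·T), with carry = (r − q) = 0.0643 − 0.0521 = 0.0122
F* = 341.49 · e^(0.0122 × 2) = 341.49 · e^0.024400 = 341.49 × 1.024700 = $349.9248
Market $363.72 > fair $349.9248: forward overpriced → cash-and-carry (buy spot, short the forward).
At maturity, profit = |F_mkt − F*| = |363.72 − 349.9248| = $13.80 per share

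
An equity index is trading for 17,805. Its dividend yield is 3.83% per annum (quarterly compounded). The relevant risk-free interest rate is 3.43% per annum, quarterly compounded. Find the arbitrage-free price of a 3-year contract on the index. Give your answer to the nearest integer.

F = S · (1+r/4)^(4T) / (1+q/4)^(4T)
= 17805 × 1.107894 / 1.121148 = 17805 × 0.988178
F = 17,595

17,595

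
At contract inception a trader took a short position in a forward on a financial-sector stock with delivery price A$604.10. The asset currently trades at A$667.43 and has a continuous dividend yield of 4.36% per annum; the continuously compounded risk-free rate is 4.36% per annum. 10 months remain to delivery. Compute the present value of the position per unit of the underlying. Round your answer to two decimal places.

-A$61.07

Current fair forward for the remaining 10 months: F = S·e^((r − q)·T), (r − q) = 0.0436 − 0.0436 = 0.0000
F = 667.43 · e^(0.0000 × 10/12) = 667.43 × 1.000000 = 667.4300
Value of long forward = (F − K)·e^(−rT) = (667.4300 − 604.10) · e^(−0.0436·10/12)
= 63.3300 × 0.964319 = 61.07
Short position value = −(long value) = -A$61.07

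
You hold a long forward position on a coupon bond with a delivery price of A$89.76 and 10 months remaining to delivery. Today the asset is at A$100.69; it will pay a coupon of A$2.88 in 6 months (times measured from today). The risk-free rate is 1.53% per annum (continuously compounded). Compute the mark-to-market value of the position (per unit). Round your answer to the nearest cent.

PV(remaining coupons) I = 2.88·e^(−0.0153·6/12) = 2.8581
Current forward F = (S − I)·e^(rT) = (100.69 − 2.8581)·e^(0.0153·10/12) = 97.8319 × 1.012832 = 99.0873
Value (long) = (F − K)·e^(−rT) = (99.0873 − 89.76) × 0.987331 = 9.2091
Value = A$9.21

A$9.21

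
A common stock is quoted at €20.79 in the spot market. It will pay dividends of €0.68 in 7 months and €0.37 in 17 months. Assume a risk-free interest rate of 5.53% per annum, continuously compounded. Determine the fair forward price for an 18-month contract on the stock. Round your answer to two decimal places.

€21.50

PV(dividends) I = 0.68·e^(−0.0553·7/12) + 0.37·e^(−0.0553·17/12)
I = 0.6584 + 0.3421 = 1.0005
F = (S − I)·e^(rT) = (20.79 − 1.0005) · e^(0.0553·18/12)
= 19.7895 · e^0.082950 = 19.7895 × 1.086487 = €21.50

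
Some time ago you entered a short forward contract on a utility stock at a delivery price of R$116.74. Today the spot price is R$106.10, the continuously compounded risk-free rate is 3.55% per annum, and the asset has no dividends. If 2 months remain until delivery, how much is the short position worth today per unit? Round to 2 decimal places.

R$9.95

Current fair forward for the remaining 2 months: F = S·e^(r·T), r = 0.0355
F = 106.10 · e^(0.0355 × 2/12) = 106.10 × 1.005934 = 106.7296
Value of long forward = (F − K)·e^(−rT) = (106.7296 − 116.74) · e^(−0.0355·2/12)
= -10.0104 × 0.994101 = -9.95
Short position value = −(long value) = R$9.95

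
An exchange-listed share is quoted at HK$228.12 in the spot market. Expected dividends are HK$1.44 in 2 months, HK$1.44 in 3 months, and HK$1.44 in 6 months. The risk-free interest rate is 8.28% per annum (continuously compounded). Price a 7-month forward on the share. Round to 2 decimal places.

PV(dividends) I = 1.44·e^(−0.0828·2/12) + 1.44·e^(−0.0828·3/12) + 1.44·e^(−0.0828·6/12)
I = 1.4203 + 1.4105 + 1.3816 = 4.2124
F = (S − I)·e^(rT) = (228.12 − 4.2124) · e^(0.0828·7/12)
= 223.9076 · e^0.048300 = 223.9076 × 1.049485 = HK$234.99

HK$234.99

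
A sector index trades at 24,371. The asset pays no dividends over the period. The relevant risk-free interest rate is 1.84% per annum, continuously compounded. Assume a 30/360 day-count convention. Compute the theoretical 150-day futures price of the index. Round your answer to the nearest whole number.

F = S·e^(rT) = 24371 · e^(0.0184 × 150/360)
= 24371 · e^0.007667 = 24371 × 1.007696
F = 24,559

24,559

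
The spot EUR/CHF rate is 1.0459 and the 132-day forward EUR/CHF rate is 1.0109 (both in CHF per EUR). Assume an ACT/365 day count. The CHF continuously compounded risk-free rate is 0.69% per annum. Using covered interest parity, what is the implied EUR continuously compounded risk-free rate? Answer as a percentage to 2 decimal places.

F = S·e^((r_CHF − r_EUR)T) ⇒ r_EUR = r_CHF − ln(F/S)/T
ln(1.0109/1.0459) = -0.034037; /(132/365) = -0.094117
r_EUR = 0.0069 + 0.094117 = 0.101017
r_EUR = 10.10%

10.10%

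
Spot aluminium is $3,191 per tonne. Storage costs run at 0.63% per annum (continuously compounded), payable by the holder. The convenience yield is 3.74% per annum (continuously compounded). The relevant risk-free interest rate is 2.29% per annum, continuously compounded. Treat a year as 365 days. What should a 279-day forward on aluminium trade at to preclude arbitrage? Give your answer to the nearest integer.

Net carry = r + u − y = 0.0229 + 0.0063 − 0.0374 = -0.0082
F = S·e^((r+u−y)T) = 3191 · e^(-0.0082 × 279/365) = 3191 · e^-0.006268
= 3191 × 0.993752 = $3,171 per tonne

$3,171 per tonne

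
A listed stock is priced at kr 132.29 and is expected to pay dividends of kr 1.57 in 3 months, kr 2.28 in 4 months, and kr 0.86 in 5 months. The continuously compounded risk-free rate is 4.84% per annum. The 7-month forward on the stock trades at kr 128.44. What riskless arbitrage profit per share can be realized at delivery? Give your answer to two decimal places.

PV(dividends) I = 1.57·e^(−0.0484·3/12) + 2.28·e^(−0.0484·4/12) + 0.86·e^(−0.0484·5/12) = 4.6375
Fair forward F* = (S − I)·e^(rT) = (132.29 − 4.6375)·e^0.028233 = 127.6525 × 1.028635 = 131.3078
Market kr 128.44 < fair 131.3078: forward underpriced → reverse cash-and-carry (short the stock, invest proceeds at r, pay the dividends, go long the forward).
Profit at T = |F_mkt − F*| = |128.44 − 131.3078| = kr 2.87 per share

kr 2.87 per share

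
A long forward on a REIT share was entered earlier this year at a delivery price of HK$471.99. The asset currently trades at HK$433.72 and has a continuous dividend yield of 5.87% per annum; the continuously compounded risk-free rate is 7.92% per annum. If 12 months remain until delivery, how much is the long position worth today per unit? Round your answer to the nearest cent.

-HK$27.06

Current fair forward for the remaining 12 months: F = S·e^((r − q)·T), (r − q) = 0.0792 − 0.0587 = 0.0205
F = 433.72 · e^(0.0205 × 12/12) = 433.72 × 1.020712 = 442.7032
Value of long forward = (F − K)·e^(−rT) = (442.7032 − 471.99) · e^(−0.0792·12/12)
= -29.2868 × 0.923855 = -27.06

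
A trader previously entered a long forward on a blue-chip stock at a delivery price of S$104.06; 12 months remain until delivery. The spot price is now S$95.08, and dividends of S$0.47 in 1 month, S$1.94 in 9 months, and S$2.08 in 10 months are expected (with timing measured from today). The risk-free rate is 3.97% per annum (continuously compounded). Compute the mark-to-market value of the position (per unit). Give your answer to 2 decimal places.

PV(remaining dividends) I = 0.47·e^(−0.0397·1/12) + 1.94·e^(−0.0397·9/12) + 2.08·e^(−0.0397·10/12) = 4.3638
Current forward F = (S − I)·e^(rT) = (95.08 − 4.3638)·e^(0.0397·12/12) = 90.7162 × 1.040499 = 94.3901
Value (long) = (F − K)·e^(−rT) = (94.3901 − 104.06) × 0.961078 = -9.2935
Value = -S$9.29

-S$9.29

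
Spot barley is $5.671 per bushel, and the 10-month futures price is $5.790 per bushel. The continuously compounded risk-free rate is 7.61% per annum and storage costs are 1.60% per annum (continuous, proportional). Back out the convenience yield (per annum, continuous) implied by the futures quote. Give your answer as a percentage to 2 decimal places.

F = S·e^((r+u−y)T) ⇒ (r+u−y) = ln(F/S)/T
ln(5.790/5.671) = 0.020767; /T ⇒ 0.024920
y = r + u − ln(F/S)/T = 0.0761 + 0.0160 − 0.024920 = 0.067180
y = 6.72%

6.72%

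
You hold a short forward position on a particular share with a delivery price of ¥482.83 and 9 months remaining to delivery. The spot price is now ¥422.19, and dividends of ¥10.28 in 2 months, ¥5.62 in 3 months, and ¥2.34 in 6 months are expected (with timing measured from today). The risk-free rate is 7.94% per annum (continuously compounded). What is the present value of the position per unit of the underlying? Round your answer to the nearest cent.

PV(remaining dividends) I = 10.28·e^(−0.0794·2/12) + 5.62·e^(−0.0794·3/12) + 2.34·e^(−0.0794·6/12) = 17.9033
Current forward F = (S − I)·e^(rT) = (422.19 − 17.9033)·e^(0.0794·9/12) = 404.2867 × 1.061359 = 429.0933
Value (long) = (F − K)·e^(−rT) = (429.0933 − 482.83) × 0.942188 = -50.6301
Short position value = −(long value) = ¥50.63

¥50.63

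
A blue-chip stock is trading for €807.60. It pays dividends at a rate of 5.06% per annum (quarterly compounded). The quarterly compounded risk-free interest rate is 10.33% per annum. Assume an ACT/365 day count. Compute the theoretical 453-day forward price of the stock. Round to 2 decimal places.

F = S · (1+r/4)^(4T) / (1+q/4)^(4T)
= 807.60 × 1.134938 / 1.064394 = 807.60 × 1.066276
F = €861.12

€861.12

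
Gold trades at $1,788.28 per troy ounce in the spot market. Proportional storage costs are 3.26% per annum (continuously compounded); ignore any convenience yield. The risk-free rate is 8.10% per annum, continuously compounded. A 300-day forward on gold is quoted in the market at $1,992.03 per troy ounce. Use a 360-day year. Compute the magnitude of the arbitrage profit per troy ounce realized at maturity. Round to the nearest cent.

Fair forward: F* = S·e^(carry·T), with carry = (r + u) = 0.0810 + 0.0326 = 0.1136
F* = 1788.28 · e^(0.1136 × 300/360) = 1788.28 · e^0.09466667 = 1788.28 × 1.09929237 = $1965.8426
Market $1992.03 > fair $1965.8426: forward overpriced → cash-and-carry (buy spot, short the forward).
At maturity, profit = |F_mkt − F*| = |1992.03 − 1965.8426| = $26.19 per troy ounce

$26.19 per troy ounce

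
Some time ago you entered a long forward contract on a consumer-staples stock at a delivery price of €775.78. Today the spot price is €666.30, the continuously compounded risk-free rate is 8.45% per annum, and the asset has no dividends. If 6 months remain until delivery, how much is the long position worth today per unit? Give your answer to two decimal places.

-€77.39

Current fair forward for the remaining 6 months: F = S·e^(r·T), r = 0.0845
F = 666.30 · e^(0.0845 × 6/12) = 666.30 × 1.043155 = 695.0542
Value of long forward = (F − K)·e^(−rT) = (695.0542 − 775.78) · e^(−0.0845·6/12)
= -80.7258 × 0.958630 = -77.39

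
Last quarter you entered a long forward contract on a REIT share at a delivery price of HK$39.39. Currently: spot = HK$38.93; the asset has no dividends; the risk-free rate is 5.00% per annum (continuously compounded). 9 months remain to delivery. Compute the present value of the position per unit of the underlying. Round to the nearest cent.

HK$0.99

Current fair forward for the remaining 9 months: F = S·e^(r·T), r = 0.0500
F = 38.93 · e^(0.0500 × 9/12) = 38.93 × 1.038212 = 40.4176
Value of long forward = (F − K)·e^(−rT) = (40.4176 − 39.39) · e^(−0.0500·9/12)
= 1.0276 × 0.963194 = 0.99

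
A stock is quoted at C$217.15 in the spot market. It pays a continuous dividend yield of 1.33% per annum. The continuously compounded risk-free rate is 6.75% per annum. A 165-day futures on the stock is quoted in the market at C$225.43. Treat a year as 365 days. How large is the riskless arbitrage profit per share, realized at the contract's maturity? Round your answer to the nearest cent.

Fair futures: F* = S·e^(carry·T), with carry = (r − q) = 0.0675 − 0.0133 = 0.0542
F* = 217.15 · e^(0.0542 × 165/365) = 217.15 · e^0.024501 = 217.15 × 1.024804 = C$222.5362
Market C$225.43 > fair C$222.5362: forward overpriced → cash-and-carry (buy spot, short the forward).
At maturity, profit = |F_mkt − F*| = |225.43 − 222.5362| = C$2.89 per share

C$2.89 per share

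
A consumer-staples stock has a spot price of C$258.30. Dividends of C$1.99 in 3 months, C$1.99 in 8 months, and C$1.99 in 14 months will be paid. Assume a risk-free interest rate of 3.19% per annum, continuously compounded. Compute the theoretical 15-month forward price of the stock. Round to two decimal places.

PV(dividends) I = 1.99·e^(−0.0319·3/12) + 1.99·e^(−0.0319·8/12) + 1.99·e^(−0.0319·14/12)
I = 1.9742 + 1.9481 + 1.9173 = 5.8396
F = (S − I)·e^(rT) = (258.30 − 5.8396) · e^(0.0319·15/12)
= 252.4604 · e^0.039875 = 252.4604 × 1.040681 = C$262.73

C$262.73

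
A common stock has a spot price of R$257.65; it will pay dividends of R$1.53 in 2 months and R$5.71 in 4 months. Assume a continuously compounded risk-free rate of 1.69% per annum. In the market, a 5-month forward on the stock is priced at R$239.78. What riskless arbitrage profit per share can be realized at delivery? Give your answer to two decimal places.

PV(dividends) I = 1.53·e^(−0.0169·2/12) + 5.71·e^(−0.0169·4/12) = 7.2036
Fair forward F* = (S − I)·e^(rT) = (257.65 − 7.2036)·e^0.007042 = 250.4464 × 1.007067 = 252.2163
Market R$239.78 < fair 252.2163: forward underpriced → reverse cash-and-carry (short the stock, invest proceeds at r, pay the dividends, go long the forward).
Profit at T = |F_mkt − F*| = |239.78 − 252.2163| = R$12.44 per share

R$12.44 per share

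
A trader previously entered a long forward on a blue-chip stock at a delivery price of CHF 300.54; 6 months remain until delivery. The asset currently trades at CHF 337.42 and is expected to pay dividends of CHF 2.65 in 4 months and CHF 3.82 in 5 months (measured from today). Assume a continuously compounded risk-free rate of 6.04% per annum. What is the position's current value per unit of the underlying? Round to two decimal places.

PV(remaining dividends) I = 2.65·e^(−0.0604·4/12) + 3.82·e^(−0.0604·5/12) = 6.3222
Current forward F = (S − I)·e^(rT) = (337.42 − 6.3222)·e^(0.0604·6/12) = 331.0978 × 1.030661 = 341.2496
Value (long) = (F − K)·e^(−rT) = (341.2496 − 300.54) × 0.970251 = 39.4985
Value = CHF 39.50

CHF 39.50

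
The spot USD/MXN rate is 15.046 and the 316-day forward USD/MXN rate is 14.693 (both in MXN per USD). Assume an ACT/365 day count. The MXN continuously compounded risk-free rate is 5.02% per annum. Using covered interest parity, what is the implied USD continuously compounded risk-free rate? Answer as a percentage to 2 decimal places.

7.76%

F = S·e^((r_MXN − r_USD)T) ⇒ r_USD = r_MXN − ln(F/S)/T
ln(14.693/15.046) = -0.023741; /(316/365) = -0.027422
r_USD = 0.0502 + 0.027422 = 0.077622
r_USD = 7.76%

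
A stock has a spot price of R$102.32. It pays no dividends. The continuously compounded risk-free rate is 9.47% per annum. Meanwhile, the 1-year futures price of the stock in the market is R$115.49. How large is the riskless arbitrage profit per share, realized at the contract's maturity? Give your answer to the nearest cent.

Fair futures: F* = S·e^(carry·T), with carry = r = 0.0947
F* = 102.32 · e^(0.0947 × 1) = 102.32 · e^0.094700 = 102.32 × 1.099329 = R$112.4833
Market R$115.49 > fair R$112.4833: forward overpriced → cash-and-carry (buy spot, short the forward).
At maturity, profit = |F_mkt − F*| = |115.49 − 112.4833| = R$3.01 per share

R$3.01 per share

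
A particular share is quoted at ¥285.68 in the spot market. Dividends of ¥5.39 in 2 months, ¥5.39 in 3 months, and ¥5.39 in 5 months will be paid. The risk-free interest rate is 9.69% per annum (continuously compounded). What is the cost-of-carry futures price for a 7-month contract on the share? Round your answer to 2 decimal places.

¥285.64

PV(dividends) I = 5.39·e^(−0.0969·2/12) + 5.39·e^(−0.0969·3/12) + 5.39·e^(−0.0969·5/12)
I = 5.3037 + 5.2610 + 5.1767 = 15.7414
F = (S − I)·e^(rT) = (285.68 − 15.7414) · e^(0.0969·7/12)
= 269.9386 · e^0.056525 = 269.9386 × 1.058153 = ¥285.64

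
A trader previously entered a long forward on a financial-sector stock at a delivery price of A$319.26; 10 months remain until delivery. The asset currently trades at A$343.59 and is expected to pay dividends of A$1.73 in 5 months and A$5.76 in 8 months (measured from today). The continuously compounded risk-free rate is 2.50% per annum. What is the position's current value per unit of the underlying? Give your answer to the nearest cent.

A$23.54

PV(remaining dividends) I = 1.73·e^(−0.0250·5/12) + 5.76·e^(−0.0250·8/12) = 7.3769
Current forward F = (S − I)·e^(rT) = (343.59 − 7.3769)·e^(0.0250·10/12) = 336.2131 × 1.021052 = 343.2911
Value (long) = (F − K)·e^(−rT) = (343.2911 − 319.26) × 0.979382 = 23.5356
Value = A$23.54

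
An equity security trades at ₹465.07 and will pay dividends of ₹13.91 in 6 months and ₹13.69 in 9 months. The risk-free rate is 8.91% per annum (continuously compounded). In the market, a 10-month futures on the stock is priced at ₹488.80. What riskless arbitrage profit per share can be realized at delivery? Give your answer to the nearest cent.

PV(dividends) I = 13.91·e^(−0.0891·6/12) + 13.69·e^(−0.0891·9/12) = 26.1090
Fair futures F* = (S − I)·e^(rT) = (465.07 − 26.1090)·e^0.074250 = 438.9610 × 1.077076 = 472.7944
Market ₹488.80 > fair 472.7944: forward overpriced → cash-and-carry (borrow at r, buy the stock and collect the dividends, short the forward).
Profit at T = |F_mkt − F*| = |488.80 − 472.7944| = ₹16.01 per share

₹16.01 per share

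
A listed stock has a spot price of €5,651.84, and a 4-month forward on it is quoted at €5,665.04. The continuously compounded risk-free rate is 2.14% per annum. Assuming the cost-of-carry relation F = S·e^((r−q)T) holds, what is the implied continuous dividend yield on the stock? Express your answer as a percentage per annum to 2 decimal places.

From F = S·e^((r−q)T): (r − q) = ln(F/S)/T
ln(5665.04/5651.84) = ln(1.002336) = 0.002333
(r − q) = 0.002333 / (4/12) = 0.006999
q = r − ln(F/S)/T = 0.0214 − 0.006999 = 0.014401
q = 1.44%

1.44%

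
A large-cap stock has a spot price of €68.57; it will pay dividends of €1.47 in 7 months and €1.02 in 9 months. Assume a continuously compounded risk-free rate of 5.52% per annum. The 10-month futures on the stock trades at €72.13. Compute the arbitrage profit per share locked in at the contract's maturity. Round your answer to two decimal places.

PV(dividends) I = 1.47·e^(−0.0552·7/12) + 1.02·e^(−0.0552·9/12) = 2.4021
Fair futures F* = (S − I)·e^(rT) = (68.57 − 2.4021)·e^0.046000 = 66.1679 × 1.047074 = 69.2827
Market €72.13 > fair 69.2827: forward overpriced → cash-and-carry (borrow at r, buy the stock and collect the dividends, short the forward).
Profit at T = |F_mkt − F*| = |72.13 − 69.2827| = €2.85 per share

€2.85 per share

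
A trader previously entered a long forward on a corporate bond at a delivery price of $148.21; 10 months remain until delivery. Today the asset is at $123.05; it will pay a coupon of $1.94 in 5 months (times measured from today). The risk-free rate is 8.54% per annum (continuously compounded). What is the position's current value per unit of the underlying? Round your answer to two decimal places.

-$16.85

PV(remaining coupons) I = 1.94·e^(−0.0854·5/12) = 1.8722
Current forward F = (S − I)·e^(rT) = (123.05 − 1.8722)·e^(0.0854·10/12) = 121.1778 × 1.073760 = 130.1159
Value (long) = (F − K)·e^(−rT) = (130.1159 − 148.21) × 0.931307 = -16.8512
Value = -$16.85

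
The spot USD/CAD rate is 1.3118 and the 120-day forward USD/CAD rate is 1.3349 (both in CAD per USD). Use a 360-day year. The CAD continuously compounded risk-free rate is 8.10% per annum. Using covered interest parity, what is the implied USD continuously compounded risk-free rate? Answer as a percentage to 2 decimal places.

2.86%

F = S·e^((r_CAD − r_USD)T) ⇒ r_USD = r_CAD − ln(F/S)/T
ln(1.3349/1.3118) = 0.017456; /(120/360) = 0.052368
r_USD = 0.0810 − 0.052368 = 0.028632
r_USD = 2.86%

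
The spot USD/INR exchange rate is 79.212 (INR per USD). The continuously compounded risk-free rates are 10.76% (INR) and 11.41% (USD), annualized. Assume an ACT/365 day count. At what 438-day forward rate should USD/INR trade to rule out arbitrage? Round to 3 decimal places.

F = S·e^((r_INR − r_USD)T) = 79.212 · e^((0.1076 − 0.1141) × 438/365)
= 79.212 · e^-0.007800 = 79.212 × 0.992230
F = 78.597 INR per USD

78.597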